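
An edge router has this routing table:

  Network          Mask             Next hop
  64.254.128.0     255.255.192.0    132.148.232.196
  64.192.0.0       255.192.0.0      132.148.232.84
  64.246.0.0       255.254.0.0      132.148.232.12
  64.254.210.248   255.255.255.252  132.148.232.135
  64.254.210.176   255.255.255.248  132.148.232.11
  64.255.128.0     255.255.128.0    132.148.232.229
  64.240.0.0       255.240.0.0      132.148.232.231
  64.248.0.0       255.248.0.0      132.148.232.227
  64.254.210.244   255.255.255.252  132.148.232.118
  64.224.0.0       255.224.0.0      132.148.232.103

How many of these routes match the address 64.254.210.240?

Prefixes containing 64.254.210.240:
  64.192.0.0/10 (64.192.0.0 - 64.255.255.255)
  64.224.0.0/11 (64.224.0.0 - 64.255.255.255)
  64.240.0.0/12 (64.240.0.0 - 64.255.255.255)
  64.248.0.0/13 (64.248.0.0 - 64.255.255.255)
Total matching entries: 4.

4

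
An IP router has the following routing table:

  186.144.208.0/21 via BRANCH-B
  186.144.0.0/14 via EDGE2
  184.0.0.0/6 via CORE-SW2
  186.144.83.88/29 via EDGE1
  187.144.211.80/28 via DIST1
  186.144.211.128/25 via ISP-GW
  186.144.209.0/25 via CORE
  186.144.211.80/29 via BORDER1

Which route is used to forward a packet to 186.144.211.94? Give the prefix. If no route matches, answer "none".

186.144.208.0/21

Entries matching 186.144.211.94:
  184.0.0.0/6 (184.0.0.0 - 187.255.255.255)
  186.144.0.0/14 (186.144.0.0 - 186.147.255.255)
  186.144.208.0/21 (186.144.208.0 - 186.144.215.255)
Most specific is 186.144.208.0/21.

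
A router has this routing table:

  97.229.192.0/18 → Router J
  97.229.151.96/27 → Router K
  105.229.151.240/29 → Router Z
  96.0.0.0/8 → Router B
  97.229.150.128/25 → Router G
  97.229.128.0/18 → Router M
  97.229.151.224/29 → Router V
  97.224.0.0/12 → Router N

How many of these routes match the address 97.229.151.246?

Prefixes containing 97.229.151.246:
  97.224.0.0/12 (97.224.0.0 - 97.239.255.255)
  97.229.128.0/18 (97.229.128.0 - 97.229.191.255)
Total matching entries: 2.

2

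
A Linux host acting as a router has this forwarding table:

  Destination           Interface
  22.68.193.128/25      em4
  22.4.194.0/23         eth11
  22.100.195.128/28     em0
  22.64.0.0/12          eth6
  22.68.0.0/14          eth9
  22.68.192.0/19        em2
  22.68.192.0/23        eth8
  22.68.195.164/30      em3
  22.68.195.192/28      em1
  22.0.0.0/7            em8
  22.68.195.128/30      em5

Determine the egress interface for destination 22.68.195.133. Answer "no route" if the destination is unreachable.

Routes whose prefix contains 22.68.195.133:
  22.0.0.0/7 (22.0.0.0 - 23.255.255.255) -> em8
  22.64.0.0/12 (22.64.0.0 - 22.79.255.255) -> eth6
  22.68.0.0/14 (22.68.0.0 - 22.71.255.255) -> eth9
  22.68.192.0/19 (22.68.192.0 - 22.68.223.255) -> em2
More-specific entries that do NOT match:
  22.68.195.164/30 (22.68.195.164 - 22.68.195.167) does not contain 22.68.195.133
  22.68.195.128/30 (22.68.195.128 - 22.68.195.131) does not contain 22.68.195.133
  22.100.195.128/28 (22.100.195.128 - 22.100.195.143) does not contain 22.68.195.133
  22.68.195.192/28 (22.68.195.192 - 22.68.195.207) does not contain 22.68.195.133
  22.68.193.128/25 (22.68.193.128 - 22.68.193.255) does not contain 22.68.195.133
  22.4.194.0/23 (22.4.194.0 - 22.4.195.255) does not contain 22.68.195.133
  22.68.192.0/23 (22.68.192.0 - 22.68.193.255) does not contain 22.68.195.133
Longest matching prefix is /19 -> interface em2.

em2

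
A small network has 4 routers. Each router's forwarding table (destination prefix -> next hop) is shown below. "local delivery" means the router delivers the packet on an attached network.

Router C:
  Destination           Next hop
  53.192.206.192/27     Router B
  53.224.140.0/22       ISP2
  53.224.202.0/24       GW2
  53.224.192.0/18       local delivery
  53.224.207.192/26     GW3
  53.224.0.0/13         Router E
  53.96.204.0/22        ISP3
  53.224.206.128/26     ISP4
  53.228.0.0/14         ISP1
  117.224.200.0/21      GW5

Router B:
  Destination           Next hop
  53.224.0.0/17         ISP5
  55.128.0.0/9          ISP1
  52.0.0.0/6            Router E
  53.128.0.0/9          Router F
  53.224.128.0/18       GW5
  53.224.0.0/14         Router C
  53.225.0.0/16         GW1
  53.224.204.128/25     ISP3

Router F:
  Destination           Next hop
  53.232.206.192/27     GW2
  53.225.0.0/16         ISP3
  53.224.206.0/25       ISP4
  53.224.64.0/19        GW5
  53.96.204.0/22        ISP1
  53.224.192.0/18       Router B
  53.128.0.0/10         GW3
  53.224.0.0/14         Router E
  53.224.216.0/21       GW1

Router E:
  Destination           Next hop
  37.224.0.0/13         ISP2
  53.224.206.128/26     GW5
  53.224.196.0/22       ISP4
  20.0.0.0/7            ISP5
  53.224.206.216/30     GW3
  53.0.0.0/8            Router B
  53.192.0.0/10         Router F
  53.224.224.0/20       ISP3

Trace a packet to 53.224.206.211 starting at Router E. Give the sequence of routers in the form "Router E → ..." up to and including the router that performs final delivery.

Router E → Router F → Router B → Router C

At Router E: longest match for 53.224.206.211 is 53.192.0.0/10 -> Router F
At Router F: longest match for 53.224.206.211 is 53.224.192.0/18 -> Router B
At Router B: longest match for 53.224.206.211 is 53.224.0.0/14 -> Router C
At Router C: longest match for 53.224.206.211 is 53.224.192.0/18 -> local delivery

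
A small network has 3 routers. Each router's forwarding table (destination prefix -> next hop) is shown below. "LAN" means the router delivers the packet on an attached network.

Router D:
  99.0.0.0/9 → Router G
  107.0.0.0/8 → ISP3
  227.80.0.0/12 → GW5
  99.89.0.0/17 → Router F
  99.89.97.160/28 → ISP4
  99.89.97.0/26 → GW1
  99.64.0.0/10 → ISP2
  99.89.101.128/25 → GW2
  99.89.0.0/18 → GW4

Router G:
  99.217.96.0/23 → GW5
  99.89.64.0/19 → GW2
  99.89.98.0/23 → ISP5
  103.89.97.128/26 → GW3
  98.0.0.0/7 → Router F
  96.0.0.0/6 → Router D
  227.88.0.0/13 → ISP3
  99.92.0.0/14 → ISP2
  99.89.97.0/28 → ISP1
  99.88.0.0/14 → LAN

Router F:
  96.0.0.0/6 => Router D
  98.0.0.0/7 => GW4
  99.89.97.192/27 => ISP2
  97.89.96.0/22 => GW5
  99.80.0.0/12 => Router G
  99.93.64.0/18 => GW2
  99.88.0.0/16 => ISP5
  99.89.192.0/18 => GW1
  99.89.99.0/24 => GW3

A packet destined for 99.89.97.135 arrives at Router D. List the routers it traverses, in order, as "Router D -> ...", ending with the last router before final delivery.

At Router D: longest match for 99.89.97.135 is 99.89.0.0/17 -> Router F
At Router F: longest match for 99.89.97.135 is 99.80.0.0/12 -> Router G
At Router G: longest match for 99.89.97.135 is 99.88.0.0/14 -> LAN

Router D -> Router F -> Router G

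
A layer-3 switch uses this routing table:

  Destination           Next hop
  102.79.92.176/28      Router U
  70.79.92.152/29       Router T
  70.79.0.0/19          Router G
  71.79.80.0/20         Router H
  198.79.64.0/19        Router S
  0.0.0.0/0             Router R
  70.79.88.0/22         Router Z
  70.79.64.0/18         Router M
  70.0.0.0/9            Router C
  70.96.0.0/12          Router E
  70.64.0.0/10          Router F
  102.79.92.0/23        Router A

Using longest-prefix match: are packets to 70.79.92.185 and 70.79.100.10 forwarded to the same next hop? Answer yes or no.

yes

70.79.92.185: longest match 70.79.64.0/18 -> Router M
70.79.100.10: longest match 70.79.64.0/18 -> Router M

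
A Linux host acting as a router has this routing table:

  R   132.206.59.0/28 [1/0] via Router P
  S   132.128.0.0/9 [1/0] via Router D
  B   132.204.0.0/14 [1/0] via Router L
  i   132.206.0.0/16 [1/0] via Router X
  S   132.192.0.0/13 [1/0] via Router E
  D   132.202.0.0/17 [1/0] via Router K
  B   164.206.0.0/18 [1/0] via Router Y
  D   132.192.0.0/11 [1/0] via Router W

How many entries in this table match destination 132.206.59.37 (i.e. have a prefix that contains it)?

4

Prefixes containing 132.206.59.37:
  132.128.0.0/9 (132.128.0.0 - 132.255.255.255)
  132.192.0.0/11 (132.192.0.0 - 132.223.255.255)
  132.204.0.0/14 (132.204.0.0 - 132.207.255.255)
  132.206.0.0/16 (132.206.0.0 - 132.206.255.255)
Total matching entries: 4.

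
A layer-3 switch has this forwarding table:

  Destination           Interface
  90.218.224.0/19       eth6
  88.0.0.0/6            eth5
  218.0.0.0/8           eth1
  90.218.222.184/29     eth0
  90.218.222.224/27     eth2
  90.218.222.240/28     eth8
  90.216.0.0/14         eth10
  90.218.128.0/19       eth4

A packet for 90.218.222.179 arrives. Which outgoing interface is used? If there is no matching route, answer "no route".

Routes whose prefix contains 90.218.222.179:
  88.0.0.0/6 (88.0.0.0 - 91.255.255.255) -> eth5
  90.216.0.0/14 (90.216.0.0 - 90.219.255.255) -> eth10
More-specific entries that do NOT match:
  90.218.222.184/29 (90.218.222.184 - 90.218.222.191) does not contain 90.218.222.179
  90.218.222.240/28 (90.218.222.240 - 90.218.222.255) does not contain 90.218.222.179
  90.218.222.224/27 (90.218.222.224 - 90.218.222.255) does not contain 90.218.222.179
  90.218.224.0/19 (90.218.224.0 - 90.218.255.255) does not contain 90.218.222.179
  90.218.128.0/19 (90.218.128.0 - 90.218.159.255) does not contain 90.218.222.179
Longest matching prefix is /14 -> interface eth10.

eth10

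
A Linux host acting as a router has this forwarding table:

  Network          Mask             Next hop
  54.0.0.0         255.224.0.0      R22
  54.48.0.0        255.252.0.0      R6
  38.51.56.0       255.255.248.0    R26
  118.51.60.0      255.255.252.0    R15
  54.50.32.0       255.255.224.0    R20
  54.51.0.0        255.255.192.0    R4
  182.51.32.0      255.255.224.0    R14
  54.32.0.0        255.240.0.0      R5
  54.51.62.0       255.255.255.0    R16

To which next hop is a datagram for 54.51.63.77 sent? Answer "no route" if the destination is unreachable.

Routes whose prefix contains 54.51.63.77:
  54.48.0.0/14 (54.48.0.0 - 54.51.255.255) -> R6
  54.51.0.0/18 (54.51.0.0 - 54.51.63.255) -> R4
More-specific entries that do NOT match:
  54.51.62.0/24 (54.51.62.0 - 54.51.62.255) does not contain 54.51.63.77
  118.51.60.0/22 (118.51.60.0 - 118.51.63.255) does not contain 54.51.63.77
  38.51.56.0/21 (38.51.56.0 - 38.51.63.255) does not contain 54.51.63.77
  54.50.32.0/19 (54.50.32.0 - 54.50.63.255) does not contain 54.51.63.77
  182.51.32.0/19 (182.51.32.0 - 182.51.63.255) does not contain 54.51.63.77
Longest matching prefix is /18 -> next hop R4.

R4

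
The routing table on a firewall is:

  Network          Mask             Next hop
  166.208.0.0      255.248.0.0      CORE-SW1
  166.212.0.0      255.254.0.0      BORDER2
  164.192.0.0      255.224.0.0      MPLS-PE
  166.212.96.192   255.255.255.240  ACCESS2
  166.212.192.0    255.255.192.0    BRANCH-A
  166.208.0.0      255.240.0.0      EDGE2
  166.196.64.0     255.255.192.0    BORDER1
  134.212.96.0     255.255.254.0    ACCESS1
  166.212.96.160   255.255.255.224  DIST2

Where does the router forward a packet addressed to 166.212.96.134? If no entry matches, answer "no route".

BORDER2

Routes whose prefix contains 166.212.96.134:
  166.208.0.0/12 (166.208.0.0 - 166.223.255.255) -> EDGE2
  166.208.0.0/13 (166.208.0.0 - 166.215.255.255) -> CORE-SW1
  166.212.0.0/15 (166.212.0.0 - 166.213.255.255) -> BORDER2
More-specific entries that do NOT match:
  166.212.96.192/28 (166.212.96.192 - 166.212.96.207) does not contain 166.212.96.134
  166.212.96.160/27 (166.212.96.160 - 166.212.96.191) does not contain 166.212.96.134
  134.212.96.0/23 (134.212.96.0 - 134.212.97.255) does not contain 166.212.96.134
  166.212.192.0/18 (166.212.192.0 - 166.212.255.255) does not contain 166.212.96.134
  166.196.64.0/18 (166.196.64.0 - 166.196.127.255) does not contain 166.212.96.134
Longest matching prefix is /15 -> next hop BORDER2.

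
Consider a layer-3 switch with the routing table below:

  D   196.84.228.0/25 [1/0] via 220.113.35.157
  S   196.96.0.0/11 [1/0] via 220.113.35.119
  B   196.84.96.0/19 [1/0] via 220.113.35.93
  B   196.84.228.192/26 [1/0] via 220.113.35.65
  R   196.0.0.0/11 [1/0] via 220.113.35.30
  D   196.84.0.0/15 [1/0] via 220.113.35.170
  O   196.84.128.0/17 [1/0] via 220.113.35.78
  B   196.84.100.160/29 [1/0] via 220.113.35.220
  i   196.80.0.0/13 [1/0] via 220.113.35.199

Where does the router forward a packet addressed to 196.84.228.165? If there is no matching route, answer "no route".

Routes whose prefix contains 196.84.228.165:
  196.80.0.0/13 (196.80.0.0 - 196.87.255.255) -> 220.113.35.199
  196.84.0.0/15 (196.84.0.0 - 196.85.255.255) -> 220.113.35.170
  196.84.128.0/17 (196.84.128.0 - 196.84.255.255) -> 220.113.35.78
More-specific entries that do NOT match:
  196.84.100.160/29 (196.84.100.160 - 196.84.100.167) does not contain 196.84.228.165
  196.84.228.192/26 (196.84.228.192 - 196.84.228.255) does not contain 196.84.228.165
  196.84.228.0/25 (196.84.228.0 - 196.84.228.127) does not contain 196.84.228.165
  196.84.96.0/19 (196.84.96.0 - 196.84.127.255) does not contain 196.84.228.165
Longest matching prefix is /17 -> next hop 220.113.35.78.

220.113.35.78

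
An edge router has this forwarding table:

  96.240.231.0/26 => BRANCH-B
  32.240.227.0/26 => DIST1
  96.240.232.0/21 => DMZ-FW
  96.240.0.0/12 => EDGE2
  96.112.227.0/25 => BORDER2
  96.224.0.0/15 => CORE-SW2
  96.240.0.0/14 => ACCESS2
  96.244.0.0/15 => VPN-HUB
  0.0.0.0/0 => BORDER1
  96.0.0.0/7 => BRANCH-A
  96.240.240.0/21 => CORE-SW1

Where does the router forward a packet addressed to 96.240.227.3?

ACCESS2

Routes whose prefix contains 96.240.227.3:
  0.0.0.0/0 (default, matches everything) -> BORDER1
  96.0.0.0/7 (96.0.0.0 - 97.255.255.255) -> BRANCH-A
  96.240.0.0/12 (96.240.0.0 - 96.255.255.255) -> EDGE2
  96.240.0.0/14 (96.240.0.0 - 96.243.255.255) -> ACCESS2
More-specific entries that do NOT match:
  96.240.231.0/26 (96.240.231.0 - 96.240.231.63) does not contain 96.240.227.3
  32.240.227.0/26 (32.240.227.0 - 32.240.227.63) does not contain 96.240.227.3
  96.112.227.0/25 (96.112.227.0 - 96.112.227.127) does not contain 96.240.227.3
  96.240.232.0/21 (96.240.232.0 - 96.240.239.255) does not contain 96.240.227.3
  96.240.240.0/21 (96.240.240.0 - 96.240.247.255) does not contain 96.240.227.3
  96.224.0.0/15 (96.224.0.0 - 96.225.255.255) does not contain 96.240.227.3
  96.244.0.0/15 (96.244.0.0 - 96.245.255.255) does not contain 96.240.227.3
Longest matching prefix is /14 -> next hop ACCESS2.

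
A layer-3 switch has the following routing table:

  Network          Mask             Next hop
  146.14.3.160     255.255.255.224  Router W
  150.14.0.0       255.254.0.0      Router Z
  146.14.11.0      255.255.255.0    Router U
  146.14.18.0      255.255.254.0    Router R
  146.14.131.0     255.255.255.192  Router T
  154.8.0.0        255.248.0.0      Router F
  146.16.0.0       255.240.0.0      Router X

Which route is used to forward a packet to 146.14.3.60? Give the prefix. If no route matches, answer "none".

none

146.14.3.60 is outside every listed prefix and there is no default route.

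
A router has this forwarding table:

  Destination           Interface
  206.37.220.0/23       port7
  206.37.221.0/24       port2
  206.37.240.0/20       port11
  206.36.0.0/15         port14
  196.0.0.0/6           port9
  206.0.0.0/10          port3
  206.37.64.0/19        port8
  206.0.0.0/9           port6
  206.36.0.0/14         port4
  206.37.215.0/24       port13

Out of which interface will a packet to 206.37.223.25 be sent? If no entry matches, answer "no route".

port14

Routes whose prefix contains 206.37.223.25:
  206.0.0.0/9 (206.0.0.0 - 206.127.255.255) -> port6
  206.0.0.0/10 (206.0.0.0 - 206.63.255.255) -> port3
  206.36.0.0/14 (206.36.0.0 - 206.39.255.255) -> port4
  206.36.0.0/15 (206.36.0.0 - 206.37.255.255) -> port14
More-specific entries that do NOT match:
  206.37.221.0/24 (206.37.221.0 - 206.37.221.255) does not contain 206.37.223.25
  206.37.215.0/24 (206.37.215.0 - 206.37.215.255) does not contain 206.37.223.25
  206.37.220.0/23 (206.37.220.0 - 206.37.221.255) does not contain 206.37.223.25
  206.37.240.0/20 (206.37.240.0 - 206.37.255.255) does not contain 206.37.223.25
  206.37.64.0/19 (206.37.64.0 - 206.37.95.255) does not contain 206.37.223.25
Longest matching prefix is /15 -> interface port14.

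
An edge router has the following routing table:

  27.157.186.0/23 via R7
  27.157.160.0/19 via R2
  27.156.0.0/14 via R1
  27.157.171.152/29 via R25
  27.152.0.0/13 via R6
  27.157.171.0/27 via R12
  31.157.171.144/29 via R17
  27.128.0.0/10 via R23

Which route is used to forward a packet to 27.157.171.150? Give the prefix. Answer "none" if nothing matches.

27.157.160.0/19

Entries matching 27.157.171.150:
  27.128.0.0/10 (27.128.0.0 - 27.191.255.255)
  27.152.0.0/13 (27.152.0.0 - 27.159.255.255)
  27.156.0.0/14 (27.156.0.0 - 27.159.255.255)
  27.157.160.0/19 (27.157.160.0 - 27.157.191.255)
Most specific is 27.157.160.0/19.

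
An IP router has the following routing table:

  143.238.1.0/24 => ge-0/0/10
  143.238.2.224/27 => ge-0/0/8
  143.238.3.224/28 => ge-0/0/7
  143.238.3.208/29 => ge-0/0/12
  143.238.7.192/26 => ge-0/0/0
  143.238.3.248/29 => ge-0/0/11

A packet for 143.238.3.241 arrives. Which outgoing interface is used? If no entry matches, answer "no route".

No entry's prefix contains 143.238.3.241; there is no default route.

no route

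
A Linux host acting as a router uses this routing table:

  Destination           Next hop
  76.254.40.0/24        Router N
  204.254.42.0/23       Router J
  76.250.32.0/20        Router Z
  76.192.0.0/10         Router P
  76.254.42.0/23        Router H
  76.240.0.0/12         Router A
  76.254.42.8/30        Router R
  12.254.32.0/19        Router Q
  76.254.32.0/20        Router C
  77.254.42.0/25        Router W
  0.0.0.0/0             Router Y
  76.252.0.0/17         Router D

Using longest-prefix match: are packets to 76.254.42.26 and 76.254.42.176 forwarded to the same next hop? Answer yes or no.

yes

76.254.42.26: longest match 76.254.42.0/23 -> Router H
76.254.42.176: longest match 76.254.42.0/23 -> Router H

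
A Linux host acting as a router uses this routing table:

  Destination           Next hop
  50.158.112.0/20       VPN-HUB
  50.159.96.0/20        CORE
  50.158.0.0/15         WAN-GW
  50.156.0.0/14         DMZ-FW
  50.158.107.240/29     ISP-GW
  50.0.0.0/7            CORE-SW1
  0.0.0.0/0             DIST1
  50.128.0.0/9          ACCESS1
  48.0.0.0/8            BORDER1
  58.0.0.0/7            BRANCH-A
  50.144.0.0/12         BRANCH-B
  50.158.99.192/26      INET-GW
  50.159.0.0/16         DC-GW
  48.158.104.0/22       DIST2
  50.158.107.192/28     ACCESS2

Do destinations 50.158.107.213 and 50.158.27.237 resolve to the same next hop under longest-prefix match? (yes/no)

yes

50.158.107.213: longest match 50.158.0.0/15 -> WAN-GW
50.158.27.237: longest match 50.158.0.0/15 -> WAN-GW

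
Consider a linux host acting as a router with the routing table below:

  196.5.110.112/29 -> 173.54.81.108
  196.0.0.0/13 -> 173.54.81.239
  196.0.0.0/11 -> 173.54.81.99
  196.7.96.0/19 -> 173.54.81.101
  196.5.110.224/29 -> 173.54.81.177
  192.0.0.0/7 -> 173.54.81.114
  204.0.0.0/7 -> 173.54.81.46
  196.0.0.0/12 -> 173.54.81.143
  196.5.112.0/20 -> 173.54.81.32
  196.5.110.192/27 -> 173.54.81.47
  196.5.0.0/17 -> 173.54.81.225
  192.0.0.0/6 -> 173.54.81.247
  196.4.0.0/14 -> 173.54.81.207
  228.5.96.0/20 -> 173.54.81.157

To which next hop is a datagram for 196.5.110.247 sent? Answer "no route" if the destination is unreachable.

Routes whose prefix contains 196.5.110.247:
  196.0.0.0/11 (196.0.0.0 - 196.31.255.255) -> 173.54.81.99
  196.0.0.0/12 (196.0.0.0 - 196.15.255.255) -> 173.54.81.143
  196.0.0.0/13 (196.0.0.0 - 196.7.255.255) -> 173.54.81.239
  196.4.0.0/14 (196.4.0.0 - 196.7.255.255) -> 173.54.81.207
  196.5.0.0/17 (196.5.0.0 - 196.5.127.255) -> 173.54.81.225
More-specific entries that do NOT match:
  196.5.110.112/29 (196.5.110.112 - 196.5.110.119) does not contain 196.5.110.247
  196.5.110.224/29 (196.5.110.224 - 196.5.110.231) does not contain 196.5.110.247
  196.5.110.192/27 (196.5.110.192 - 196.5.110.223) does not contain 196.5.110.247
  196.5.112.0/20 (196.5.112.0 - 196.5.127.255) does not contain 196.5.110.247
  228.5.96.0/20 (228.5.96.0 - 228.5.111.255) does not contain 196.5.110.247
  196.7.96.0/19 (196.7.96.0 - 196.7.127.255) does not contain 196.5.110.247
Longest matching prefix is /17 -> next hop 173.54.81.225.

173.54.81.225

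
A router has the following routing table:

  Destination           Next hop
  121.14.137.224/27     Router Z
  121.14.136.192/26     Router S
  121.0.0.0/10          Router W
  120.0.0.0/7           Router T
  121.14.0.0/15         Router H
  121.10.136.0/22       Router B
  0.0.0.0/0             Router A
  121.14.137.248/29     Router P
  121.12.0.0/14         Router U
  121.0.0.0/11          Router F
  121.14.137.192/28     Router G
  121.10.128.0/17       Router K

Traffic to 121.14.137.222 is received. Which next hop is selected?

Router H

Routes whose prefix contains 121.14.137.222:
  0.0.0.0/0 (default, matches everything) -> Router A
  120.0.0.0/7 (120.0.0.0 - 121.255.255.255) -> Router T
  121.0.0.0/10 (121.0.0.0 - 121.63.255.255) -> Router W
  121.0.0.0/11 (121.0.0.0 - 121.31.255.255) -> Router F
  121.12.0.0/14 (121.12.0.0 - 121.15.255.255) -> Router U
  121.14.0.0/15 (121.14.0.0 - 121.15.255.255) -> Router H
More-specific entries that do NOT match:
  121.14.137.248/29 (121.14.137.248 - 121.14.137.255) does not contain 121.14.137.222
  121.14.137.192/28 (121.14.137.192 - 121.14.137.207) does not contain 121.14.137.222
  121.14.137.224/27 (121.14.137.224 - 121.14.137.255) does not contain 121.14.137.222
  121.14.136.192/26 (121.14.136.192 - 121.14.136.255) does not contain 121.14.137.222
  121.10.136.0/22 (121.10.136.0 - 121.10.139.255) does not contain 121.14.137.222
  121.10.128.0/17 (121.10.128.0 - 121.10.255.255) does not contain 121.14.137.222
Longest matching prefix is /15 -> next hop Router H.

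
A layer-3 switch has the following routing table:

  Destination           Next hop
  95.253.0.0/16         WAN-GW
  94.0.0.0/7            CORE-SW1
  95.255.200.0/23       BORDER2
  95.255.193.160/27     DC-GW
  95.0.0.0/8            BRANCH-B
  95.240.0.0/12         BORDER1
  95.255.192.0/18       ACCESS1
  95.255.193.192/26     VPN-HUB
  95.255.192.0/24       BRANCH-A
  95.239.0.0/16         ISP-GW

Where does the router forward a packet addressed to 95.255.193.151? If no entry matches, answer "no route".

ACCESS1

Routes whose prefix contains 95.255.193.151:
  94.0.0.0/7 (94.0.0.0 - 95.255.255.255) -> CORE-SW1
  95.0.0.0/8 (95.0.0.0 - 95.255.255.255) -> BRANCH-B
  95.240.0.0/12 (95.240.0.0 - 95.255.255.255) -> BORDER1
  95.255.192.0/18 (95.255.192.0 - 95.255.255.255) -> ACCESS1
More-specific entries that do NOT match:
  95.255.193.160/27 (95.255.193.160 - 95.255.193.191) does not contain 95.255.193.151
  95.255.193.192/26 (95.255.193.192 - 95.255.193.255) does not contain 95.255.193.151
  95.255.192.0/24 (95.255.192.0 - 95.255.192.255) does not contain 95.255.193.151
  95.255.200.0/23 (95.255.200.0 - 95.255.201.255) does not contain 95.255.193.151
Longest matching prefix is /18 -> next hop ACCESS1.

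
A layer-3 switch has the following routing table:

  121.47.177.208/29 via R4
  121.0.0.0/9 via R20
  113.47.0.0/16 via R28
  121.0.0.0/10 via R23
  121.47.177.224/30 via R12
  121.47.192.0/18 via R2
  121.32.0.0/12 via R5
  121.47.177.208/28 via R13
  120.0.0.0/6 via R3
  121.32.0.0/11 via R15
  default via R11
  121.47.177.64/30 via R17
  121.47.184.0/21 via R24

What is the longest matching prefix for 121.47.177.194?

Entries matching 121.47.177.194:
  0.0.0.0/0 (default, matches everything)
  120.0.0.0/6 (120.0.0.0 - 123.255.255.255)
  121.0.0.0/9 (121.0.0.0 - 121.127.255.255)
  121.0.0.0/10 (121.0.0.0 - 121.63.255.255)
  121.32.0.0/11 (121.32.0.0 - 121.63.255.255)
  121.32.0.0/12 (121.32.0.0 - 121.47.255.255)
Most specific is 121.32.0.0/12.

121.32.0.0/12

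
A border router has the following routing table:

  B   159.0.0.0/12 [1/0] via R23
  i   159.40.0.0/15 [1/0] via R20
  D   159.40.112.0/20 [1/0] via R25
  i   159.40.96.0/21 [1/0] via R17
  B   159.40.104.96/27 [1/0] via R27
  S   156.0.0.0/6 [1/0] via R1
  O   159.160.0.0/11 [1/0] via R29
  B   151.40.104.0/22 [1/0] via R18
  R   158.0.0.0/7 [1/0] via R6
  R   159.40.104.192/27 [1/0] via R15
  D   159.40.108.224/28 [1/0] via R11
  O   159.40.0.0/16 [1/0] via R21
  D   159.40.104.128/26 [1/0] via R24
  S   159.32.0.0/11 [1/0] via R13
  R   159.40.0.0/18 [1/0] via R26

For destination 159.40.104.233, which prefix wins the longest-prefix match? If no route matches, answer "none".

159.40.0.0/16

Entries matching 159.40.104.233:
  156.0.0.0/6 (156.0.0.0 - 159.255.255.255)
  158.0.0.0/7 (158.0.0.0 - 159.255.255.255)
  159.32.0.0/11 (159.32.0.0 - 159.63.255.255)
  159.40.0.0/15 (159.40.0.0 - 159.41.255.255)
  159.40.0.0/16 (159.40.0.0 - 159.40.255.255)
Most specific is 159.40.0.0/16.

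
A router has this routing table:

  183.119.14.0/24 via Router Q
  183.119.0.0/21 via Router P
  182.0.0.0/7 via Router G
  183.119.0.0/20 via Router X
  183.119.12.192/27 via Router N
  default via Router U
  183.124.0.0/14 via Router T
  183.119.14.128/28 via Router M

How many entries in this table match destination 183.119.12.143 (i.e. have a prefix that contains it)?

Prefixes containing 183.119.12.143:
  0.0.0.0/0 (default, matches everything)
  182.0.0.0/7 (182.0.0.0 - 183.255.255.255)
  183.119.0.0/20 (183.119.0.0 - 183.119.15.255)
Total matching entries: 3.

3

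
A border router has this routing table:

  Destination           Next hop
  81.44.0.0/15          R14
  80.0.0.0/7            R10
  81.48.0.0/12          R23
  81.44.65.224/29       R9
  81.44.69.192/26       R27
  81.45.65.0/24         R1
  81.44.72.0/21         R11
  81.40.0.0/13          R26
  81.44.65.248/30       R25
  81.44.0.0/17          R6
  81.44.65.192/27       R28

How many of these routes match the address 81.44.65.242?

Prefixes containing 81.44.65.242:
  80.0.0.0/7 (80.0.0.0 - 81.255.255.255)
  81.40.0.0/13 (81.40.0.0 - 81.47.255.255)
  81.44.0.0/15 (81.44.0.0 - 81.45.255.255)
  81.44.0.0/17 (81.44.0.0 - 81.44.127.255)
Total matching entries: 4.

4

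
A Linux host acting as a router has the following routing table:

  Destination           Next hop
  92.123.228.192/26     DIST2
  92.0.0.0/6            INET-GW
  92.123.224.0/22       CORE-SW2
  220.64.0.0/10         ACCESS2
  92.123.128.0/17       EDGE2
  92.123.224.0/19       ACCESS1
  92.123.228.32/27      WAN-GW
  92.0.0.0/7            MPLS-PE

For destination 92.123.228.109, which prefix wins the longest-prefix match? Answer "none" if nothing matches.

92.123.224.0/19

Entries matching 92.123.228.109:
  92.0.0.0/6 (92.0.0.0 - 95.255.255.255)
  92.0.0.0/7 (92.0.0.0 - 93.255.255.255)
  92.123.128.0/17 (92.123.128.0 - 92.123.255.255)
  92.123.224.0/19 (92.123.224.0 - 92.123.255.255)
Most specific is 92.123.224.0/19.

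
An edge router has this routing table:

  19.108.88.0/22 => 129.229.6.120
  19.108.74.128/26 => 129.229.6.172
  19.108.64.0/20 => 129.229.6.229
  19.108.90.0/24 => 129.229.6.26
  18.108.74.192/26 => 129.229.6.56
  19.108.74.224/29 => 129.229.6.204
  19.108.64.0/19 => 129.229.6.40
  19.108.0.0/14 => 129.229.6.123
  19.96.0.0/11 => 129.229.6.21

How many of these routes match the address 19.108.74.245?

4

Prefixes containing 19.108.74.245:
  19.96.0.0/11 (19.96.0.0 - 19.127.255.255)
  19.108.0.0/14 (19.108.0.0 - 19.111.255.255)
  19.108.64.0/19 (19.108.64.0 - 19.108.95.255)
  19.108.64.0/20 (19.108.64.0 - 19.108.79.255)
Total matching entries: 4.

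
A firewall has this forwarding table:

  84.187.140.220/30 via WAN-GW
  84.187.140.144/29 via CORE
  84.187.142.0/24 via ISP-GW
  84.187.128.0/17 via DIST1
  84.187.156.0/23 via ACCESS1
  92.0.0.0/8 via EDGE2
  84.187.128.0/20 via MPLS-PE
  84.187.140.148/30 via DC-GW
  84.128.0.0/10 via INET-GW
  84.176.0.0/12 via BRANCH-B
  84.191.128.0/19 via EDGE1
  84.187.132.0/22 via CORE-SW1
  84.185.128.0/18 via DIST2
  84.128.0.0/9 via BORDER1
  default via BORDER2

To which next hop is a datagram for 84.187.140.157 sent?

Routes whose prefix contains 84.187.140.157:
  0.0.0.0/0 (default, matches everything) -> BORDER2
  84.128.0.0/9 (84.128.0.0 - 84.255.255.255) -> BORDER1
  84.128.0.0/10 (84.128.0.0 - 84.191.255.255) -> INET-GW
  84.176.0.0/12 (84.176.0.0 - 84.191.255.255) -> BRANCH-B
  84.187.128.0/17 (84.187.128.0 - 84.187.255.255) -> DIST1
  84.187.128.0/20 (84.187.128.0 - 84.187.143.255) -> MPLS-PE
More-specific entries that do NOT match:
  84.187.140.220/30 (84.187.140.220 - 84.187.140.223) does not contain 84.187.140.157
  84.187.140.148/30 (84.187.140.148 - 84.187.140.151) does not contain 84.187.140.157
  84.187.140.144/29 (84.187.140.144 - 84.187.140.151) does not contain 84.187.140.157
  84.187.142.0/24 (84.187.142.0 - 84.187.142.255) does not contain 84.187.140.157
  84.187.156.0/23 (84.187.156.0 - 84.187.157.255) does not contain 84.187.140.157
  84.187.132.0/22 (84.187.132.0 - 84.187.135.255) does not contain 84.187.140.157
Longest matching prefix is /20 -> next hop MPLS-PE.

MPLS-PE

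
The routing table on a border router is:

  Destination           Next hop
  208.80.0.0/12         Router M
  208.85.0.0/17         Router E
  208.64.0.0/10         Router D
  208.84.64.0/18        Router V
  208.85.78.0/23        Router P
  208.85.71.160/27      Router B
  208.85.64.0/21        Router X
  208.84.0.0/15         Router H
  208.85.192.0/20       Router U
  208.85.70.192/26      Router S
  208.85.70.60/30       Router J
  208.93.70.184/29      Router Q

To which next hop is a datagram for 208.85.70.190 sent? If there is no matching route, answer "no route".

Router X

Routes whose prefix contains 208.85.70.190:
  208.64.0.0/10 (208.64.0.0 - 208.127.255.255) -> Router D
  208.80.0.0/12 (208.80.0.0 - 208.95.255.255) -> Router M
  208.84.0.0/15 (208.84.0.0 - 208.85.255.255) -> Router H
  208.85.0.0/17 (208.85.0.0 - 208.85.127.255) -> Router E
  208.85.64.0/21 (208.85.64.0 - 208.85.71.255) -> Router X
More-specific entries that do NOT match:
  208.85.70.60/30 (208.85.70.60 - 208.85.70.63) does not contain 208.85.70.190
  208.93.70.184/29 (208.93.70.184 - 208.93.70.191) does not contain 208.85.70.190
  208.85.71.160/27 (208.85.71.160 - 208.85.71.191) does not contain 208.85.70.190
  208.85.70.192/26 (208.85.70.192 - 208.85.70.255) does not contain 208.85.70.190
  208.85.78.0/23 (208.85.78.0 - 208.85.79.255) does not contain 208.85.70.190
Longest matching prefix is /21 -> next hop Router X.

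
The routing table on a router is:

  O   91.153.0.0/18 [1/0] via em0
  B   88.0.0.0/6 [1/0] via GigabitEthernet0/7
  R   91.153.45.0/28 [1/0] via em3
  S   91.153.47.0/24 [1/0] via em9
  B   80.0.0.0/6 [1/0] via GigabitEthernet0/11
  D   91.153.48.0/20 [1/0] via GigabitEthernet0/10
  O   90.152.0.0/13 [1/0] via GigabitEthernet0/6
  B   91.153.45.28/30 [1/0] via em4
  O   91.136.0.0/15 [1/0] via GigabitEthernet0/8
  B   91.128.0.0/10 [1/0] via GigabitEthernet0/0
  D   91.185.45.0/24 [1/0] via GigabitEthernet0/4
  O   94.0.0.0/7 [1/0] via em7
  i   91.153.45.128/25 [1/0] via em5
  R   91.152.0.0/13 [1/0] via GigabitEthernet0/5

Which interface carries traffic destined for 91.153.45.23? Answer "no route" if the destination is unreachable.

Routes whose prefix contains 91.153.45.23:
  88.0.0.0/6 (88.0.0.0 - 91.255.255.255) -> GigabitEthernet0/7
  91.128.0.0/10 (91.128.0.0 - 91.191.255.255) -> GigabitEthernet0/0
  91.152.0.0/13 (91.152.0.0 - 91.159.255.255) -> GigabitEthernet0/5
  91.153.0.0/18 (91.153.0.0 - 91.153.63.255) -> em0
More-specific entries that do NOT match:
  91.153.45.28/30 (91.153.45.28 - 91.153.45.31) does not contain 91.153.45.23
  91.153.45.0/28 (91.153.45.0 - 91.153.45.15) does not contain 91.153.45.23
  91.153.45.128/25 (91.153.45.128 - 91.153.45.255) does not contain 91.153.45.23
  91.153.47.0/24 (91.153.47.0 - 91.153.47.255) does not contain 91.153.45.23
  91.185.45.0/24 (91.185.45.0 - 91.185.45.255) does not contain 91.153.45.23
  91.153.48.0/20 (91.153.48.0 - 91.153.63.255) does not contain 91.153.45.23
Longest matching prefix is /18 -> interface em0.

em0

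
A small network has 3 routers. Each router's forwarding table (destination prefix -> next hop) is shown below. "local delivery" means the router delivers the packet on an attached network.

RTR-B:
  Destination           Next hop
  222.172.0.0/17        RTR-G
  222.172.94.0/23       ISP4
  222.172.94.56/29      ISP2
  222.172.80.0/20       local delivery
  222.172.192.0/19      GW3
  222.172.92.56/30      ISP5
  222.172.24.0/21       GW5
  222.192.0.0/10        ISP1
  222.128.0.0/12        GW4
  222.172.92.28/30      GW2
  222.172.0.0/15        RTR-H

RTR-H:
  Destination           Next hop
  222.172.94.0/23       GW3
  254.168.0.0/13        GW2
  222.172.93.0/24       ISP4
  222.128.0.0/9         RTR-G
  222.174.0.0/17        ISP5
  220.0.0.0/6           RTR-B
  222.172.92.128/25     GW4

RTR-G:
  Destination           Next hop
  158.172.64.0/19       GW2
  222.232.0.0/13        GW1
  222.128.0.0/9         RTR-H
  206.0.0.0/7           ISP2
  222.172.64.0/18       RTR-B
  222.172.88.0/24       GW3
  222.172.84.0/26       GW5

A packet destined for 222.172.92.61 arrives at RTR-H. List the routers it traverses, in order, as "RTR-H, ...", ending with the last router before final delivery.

RTR-H, RTR-G, RTR-B

At RTR-H: longest match for 222.172.92.61 is 222.128.0.0/9 -> RTR-G
At RTR-G: longest match for 222.172.92.61 is 222.172.64.0/18 -> RTR-B
At RTR-B: longest match for 222.172.92.61 is 222.172.80.0/20 -> local delivery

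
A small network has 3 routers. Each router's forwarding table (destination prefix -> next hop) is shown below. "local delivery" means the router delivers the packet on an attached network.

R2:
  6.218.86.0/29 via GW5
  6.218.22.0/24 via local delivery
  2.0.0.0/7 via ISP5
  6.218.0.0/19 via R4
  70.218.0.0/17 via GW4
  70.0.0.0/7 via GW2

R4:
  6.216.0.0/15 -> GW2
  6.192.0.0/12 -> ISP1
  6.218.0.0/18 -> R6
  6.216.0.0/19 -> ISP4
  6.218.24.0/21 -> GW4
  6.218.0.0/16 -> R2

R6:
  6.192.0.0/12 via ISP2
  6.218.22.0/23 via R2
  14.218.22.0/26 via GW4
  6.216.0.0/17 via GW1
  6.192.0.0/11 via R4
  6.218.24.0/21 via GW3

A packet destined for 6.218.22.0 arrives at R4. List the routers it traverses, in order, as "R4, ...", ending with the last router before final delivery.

At R4: longest match for 6.218.22.0 is 6.218.0.0/18 -> R6
At R6: longest match for 6.218.22.0 is 6.218.22.0/23 -> R2
At R2: longest match for 6.218.22.0 is 6.218.22.0/24 -> local delivery

R4, R6, R2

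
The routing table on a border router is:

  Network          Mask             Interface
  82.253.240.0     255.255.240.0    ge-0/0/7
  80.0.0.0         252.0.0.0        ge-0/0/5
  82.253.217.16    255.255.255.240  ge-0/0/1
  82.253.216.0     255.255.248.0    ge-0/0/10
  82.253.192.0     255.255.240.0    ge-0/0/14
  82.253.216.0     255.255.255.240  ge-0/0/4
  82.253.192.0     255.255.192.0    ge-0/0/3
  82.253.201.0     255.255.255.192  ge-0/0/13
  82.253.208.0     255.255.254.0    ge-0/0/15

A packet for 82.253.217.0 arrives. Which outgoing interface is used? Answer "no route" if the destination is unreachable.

ge-0/0/10

Routes whose prefix contains 82.253.217.0:
  80.0.0.0/6 (80.0.0.0 - 83.255.255.255) -> ge-0/0/5
  82.253.192.0/18 (82.253.192.0 - 82.253.255.255) -> ge-0/0/3
  82.253.216.0/21 (82.253.216.0 - 82.253.223.255) -> ge-0/0/10
More-specific entries that do NOT match:
  82.253.217.16/28 (82.253.217.16 - 82.253.217.31) does not contain 82.253.217.0
  82.253.216.0/28 (82.253.216.0 - 82.253.216.15) does not contain 82.253.217.0
  82.253.201.0/26 (82.253.201.0 - 82.253.201.63) does not contain 82.253.217.0
  82.253.208.0/23 (82.253.208.0 - 82.253.209.255) does not contain 82.253.217.0
Longest matching prefix is /21 -> interface ge-0/0/10.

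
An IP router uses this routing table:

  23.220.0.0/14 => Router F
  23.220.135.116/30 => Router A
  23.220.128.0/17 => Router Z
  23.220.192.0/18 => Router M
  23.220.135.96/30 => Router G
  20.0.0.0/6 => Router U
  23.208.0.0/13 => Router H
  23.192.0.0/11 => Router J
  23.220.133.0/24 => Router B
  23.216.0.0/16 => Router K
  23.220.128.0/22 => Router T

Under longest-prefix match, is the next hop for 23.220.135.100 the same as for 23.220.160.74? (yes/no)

23.220.135.100: longest match 23.220.128.0/17 -> Router Z
23.220.160.74: longest match 23.220.128.0/17 -> Router Z

yes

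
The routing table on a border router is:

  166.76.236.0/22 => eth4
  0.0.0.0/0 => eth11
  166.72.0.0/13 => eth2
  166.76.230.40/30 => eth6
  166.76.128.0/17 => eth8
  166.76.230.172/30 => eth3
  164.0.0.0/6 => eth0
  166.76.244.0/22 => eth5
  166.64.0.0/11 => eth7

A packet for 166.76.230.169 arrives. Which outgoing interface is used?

eth8

Routes whose prefix contains 166.76.230.169:
  0.0.0.0/0 (default, matches everything) -> eth11
  164.0.0.0/6 (164.0.0.0 - 167.255.255.255) -> eth0
  166.64.0.0/11 (166.64.0.0 - 166.95.255.255) -> eth7
  166.72.0.0/13 (166.72.0.0 - 166.79.255.255) -> eth2
  166.76.128.0/17 (166.76.128.0 - 166.76.255.255) -> eth8
More-specific entries that do NOT match:
  166.76.230.40/30 (166.76.230.40 - 166.76.230.43) does not contain 166.76.230.169
  166.76.230.172/30 (166.76.230.172 - 166.76.230.175) does not contain 166.76.230.169
  166.76.236.0/22 (166.76.236.0 - 166.76.239.255) does not contain 166.76.230.169
  166.76.244.0/22 (166.76.244.0 - 166.76.247.255) does not contain 166.76.230.169
Longest matching prefix is /17 -> interface eth8.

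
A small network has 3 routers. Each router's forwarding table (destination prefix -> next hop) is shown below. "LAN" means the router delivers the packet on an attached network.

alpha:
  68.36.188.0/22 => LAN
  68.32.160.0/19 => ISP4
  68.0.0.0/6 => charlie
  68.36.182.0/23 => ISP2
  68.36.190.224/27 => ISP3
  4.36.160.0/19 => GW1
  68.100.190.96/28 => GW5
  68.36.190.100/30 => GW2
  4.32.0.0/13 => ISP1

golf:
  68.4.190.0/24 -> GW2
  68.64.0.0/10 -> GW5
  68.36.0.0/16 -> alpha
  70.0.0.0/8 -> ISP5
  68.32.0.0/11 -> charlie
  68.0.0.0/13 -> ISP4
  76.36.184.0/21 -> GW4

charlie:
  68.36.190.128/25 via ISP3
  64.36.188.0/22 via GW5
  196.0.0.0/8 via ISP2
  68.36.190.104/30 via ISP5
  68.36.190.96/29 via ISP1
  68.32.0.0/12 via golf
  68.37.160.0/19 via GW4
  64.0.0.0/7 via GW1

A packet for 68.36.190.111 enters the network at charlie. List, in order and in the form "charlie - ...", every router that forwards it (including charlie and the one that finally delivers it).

charlie - golf - alpha

At charlie: longest match for 68.36.190.111 is 68.32.0.0/12 -> golf
At golf: longest match for 68.36.190.111 is 68.36.0.0/16 -> alpha
At alpha: longest match for 68.36.190.111 is 68.36.188.0/22 -> LAN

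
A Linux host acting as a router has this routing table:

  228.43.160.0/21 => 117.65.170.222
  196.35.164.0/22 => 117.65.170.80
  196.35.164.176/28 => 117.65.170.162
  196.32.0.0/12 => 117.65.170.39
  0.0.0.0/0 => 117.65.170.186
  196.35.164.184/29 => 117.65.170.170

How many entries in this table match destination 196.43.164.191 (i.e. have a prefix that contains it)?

Prefixes containing 196.43.164.191:
  0.0.0.0/0 (default, matches everything)
  196.32.0.0/12 (196.32.0.0 - 196.47.255.255)
Total matching entries: 2.

2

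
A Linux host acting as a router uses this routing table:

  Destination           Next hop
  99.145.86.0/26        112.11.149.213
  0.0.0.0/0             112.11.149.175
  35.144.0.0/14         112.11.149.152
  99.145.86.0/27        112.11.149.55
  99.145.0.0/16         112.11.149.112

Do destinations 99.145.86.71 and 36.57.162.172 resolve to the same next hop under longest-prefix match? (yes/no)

no

99.145.86.71: longest match 99.145.0.0/16 -> 112.11.149.112
36.57.162.172: longest match 0.0.0.0/0 -> 112.11.149.175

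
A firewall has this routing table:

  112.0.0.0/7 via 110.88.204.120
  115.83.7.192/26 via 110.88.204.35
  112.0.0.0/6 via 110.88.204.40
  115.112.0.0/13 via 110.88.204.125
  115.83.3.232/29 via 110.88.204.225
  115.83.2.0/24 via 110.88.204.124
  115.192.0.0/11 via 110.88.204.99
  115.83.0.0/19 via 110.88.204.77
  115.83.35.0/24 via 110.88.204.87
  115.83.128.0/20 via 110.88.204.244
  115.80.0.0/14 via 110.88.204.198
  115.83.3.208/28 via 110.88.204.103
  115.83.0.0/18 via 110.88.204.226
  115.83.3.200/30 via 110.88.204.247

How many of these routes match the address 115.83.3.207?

Prefixes containing 115.83.3.207:
  112.0.0.0/6 (112.0.0.0 - 115.255.255.255)
  115.80.0.0/14 (115.80.0.0 - 115.83.255.255)
  115.83.0.0/18 (115.83.0.0 - 115.83.63.255)
  115.83.0.0/19 (115.83.0.0 - 115.83.31.255)
Total matching entries: 4.

4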